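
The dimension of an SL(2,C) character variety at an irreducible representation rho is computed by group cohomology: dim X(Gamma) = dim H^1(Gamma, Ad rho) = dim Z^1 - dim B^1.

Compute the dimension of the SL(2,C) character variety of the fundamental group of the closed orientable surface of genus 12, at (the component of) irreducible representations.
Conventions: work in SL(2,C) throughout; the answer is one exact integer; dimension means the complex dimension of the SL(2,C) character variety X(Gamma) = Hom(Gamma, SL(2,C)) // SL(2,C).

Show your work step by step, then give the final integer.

66

pi_1 of the closed genus-12 surface has 24 generators bound by the single product-of-commutators relator.
Unconstrained cocycle data is one sl_2 vector per generator (72 dimensions), cut by the relator condition d_2(z) = 0.
At an irreducible rho, H^2 = coker(d_2) vanishes (Poincare duality: H^2 is dual to H^0 = invariants = 0), so d_2 is surjective onto sl_2 and dim Z^1 = 72 - 3 = 69.
dim B^1 = 3 (coboundaries, injective at irreducible rho).
dim X = dim H^1 = 69 - 3 = 66.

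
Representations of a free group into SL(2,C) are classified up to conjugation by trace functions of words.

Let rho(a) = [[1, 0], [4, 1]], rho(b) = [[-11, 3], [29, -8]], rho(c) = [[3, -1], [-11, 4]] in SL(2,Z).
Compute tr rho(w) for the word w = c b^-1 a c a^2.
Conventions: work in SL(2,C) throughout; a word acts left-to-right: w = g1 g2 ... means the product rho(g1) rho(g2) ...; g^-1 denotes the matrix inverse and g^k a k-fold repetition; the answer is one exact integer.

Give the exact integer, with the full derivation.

5

rho(c) = [[3, -1], [-11, 4]]
... * rho(b^-1) = [[-8, -3], [-29, -11]]  ->  [[5, 2], [-28, -11]]
... * rho(a) = [[1, 0], [4, 1]]  ->  [[13, 2], [-72, -11]]
... * rho(c) = [[3, -1], [-11, 4]]  ->  [[17, -5], [-95, 28]]
... * rho(a) = [[1, 0], [4, 1]]  ->  [[-3, -5], [17, 28]]
... * rho(a) = [[1, 0], [4, 1]]  ->  [[-23, -5], [129, 28]]
tr = -23 + 28 = 5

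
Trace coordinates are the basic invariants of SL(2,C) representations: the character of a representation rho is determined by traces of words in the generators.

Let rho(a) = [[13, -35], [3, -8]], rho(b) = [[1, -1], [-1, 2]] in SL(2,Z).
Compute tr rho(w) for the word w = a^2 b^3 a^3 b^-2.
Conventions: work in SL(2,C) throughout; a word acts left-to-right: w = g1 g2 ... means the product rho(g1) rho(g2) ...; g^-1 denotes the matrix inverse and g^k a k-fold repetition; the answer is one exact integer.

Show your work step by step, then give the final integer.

-1240046

rho(a) = [[13, -35], [3, -8]]
... * rho(a) = [[13, -35], [3, -8]]  ->  [[64, -175], [15, -41]]
... * rho(b) = [[1, -1], [-1, 2]]  ->  [[239, -414], [56, -97]]
... * rho(b) = [[1, -1], [-1, 2]]  ->  [[653, -1067], [153, -250]]
... * rho(b) = [[1, -1], [-1, 2]]  ->  [[1720, -2787], [403, -653]]
... * rho(a) = [[13, -35], [3, -8]]  ->  [[13999, -37904], [3280, -8881]]
... * rho(a) = [[13, -35], [3, -8]]  ->  [[68275, -186733], [15997, -43752]]
... * rho(a) = [[13, -35], [3, -8]]  ->  [[327376, -895761], [76705, -209879]]
... * rho(b^-1) = [[2, 1], [1, 1]]  ->  [[-241009, -568385], [-56469, -133174]]
... * rho(b^-1) = [[2, 1], [1, 1]]  ->  [[-1050403, -809394], [-246112, -189643]]
tr = -1050403 + -189643 = -1240046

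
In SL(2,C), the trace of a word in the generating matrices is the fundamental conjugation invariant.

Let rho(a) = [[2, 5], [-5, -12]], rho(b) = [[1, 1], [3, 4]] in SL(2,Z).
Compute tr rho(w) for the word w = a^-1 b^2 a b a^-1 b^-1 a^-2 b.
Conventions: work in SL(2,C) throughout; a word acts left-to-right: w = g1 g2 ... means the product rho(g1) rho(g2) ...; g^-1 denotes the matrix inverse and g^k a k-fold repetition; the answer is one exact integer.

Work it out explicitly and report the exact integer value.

-9640514

rho(a^-1) = [[-12, -5], [5, 2]]
... * rho(b) = [[1, 1], [3, 4]]  ->  [[-27, -32], [11, 13]]
... * rho(b) = [[1, 1], [3, 4]]  ->  [[-123, -155], [50, 63]]
... * rho(a) = [[2, 5], [-5, -12]]  ->  [[529, 1245], [-215, -506]]
... * rho(b) = [[1, 1], [3, 4]]  ->  [[4264, 5509], [-1733, -2239]]
... * rho(a^-1) = [[-12, -5], [5, 2]]  ->  [[-23623, -10302], [9601, 4187]]
... * rho(b^-1) = [[4, -1], [-3, 1]]  ->  [[-63586, 13321], [25843, -5414]]
... * rho(a^-1) = [[-12, -5], [5, 2]]  ->  [[829637, 344572], [-337186, -140043]]
... * rho(a^-1) = [[-12, -5], [5, 2]]  ->  [[-8232784, -3459041], [3346017, 1405844]]
... * rho(b) = [[1, 1], [3, 4]]  ->  [[-18609907, -22068948], [7563549, 8969393]]
tr = -18609907 + 8969393 = -9640514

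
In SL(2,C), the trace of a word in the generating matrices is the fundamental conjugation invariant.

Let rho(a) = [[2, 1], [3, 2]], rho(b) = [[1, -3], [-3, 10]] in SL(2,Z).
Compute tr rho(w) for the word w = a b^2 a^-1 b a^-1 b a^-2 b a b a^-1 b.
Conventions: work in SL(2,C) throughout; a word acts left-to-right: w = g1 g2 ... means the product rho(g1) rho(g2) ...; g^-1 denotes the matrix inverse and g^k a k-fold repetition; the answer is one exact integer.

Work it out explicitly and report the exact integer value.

rho(a) = [[2, 1], [3, 2]]
... * rho(b) = [[1, -3], [-3, 10]]  ->  [[-1, 4], [-3, 11]]
... * rho(b) = [[1, -3], [-3, 10]]  ->  [[-13, 43], [-36, 119]]
... * rho(a^-1) = [[2, -1], [-3, 2]]  ->  [[-155, 99], [-429, 274]]
... * rho(b) = [[1, -3], [-3, 10]]  ->  [[-452, 1455], [-1251, 4027]]
... * rho(a^-1) = [[2, -1], [-3, 2]]  ->  [[-5269, 3362], [-14583, 9305]]
... * rho(b) = [[1, -3], [-3, 10]]  ->  [[-15355, 49427], [-42498, 136799]]
... * rho(a^-1) = [[2, -1], [-3, 2]]  ->  [[-178991, 114209], [-495393, 316096]]
... * rho(a^-1) = [[2, -1], [-3, 2]]  ->  [[-700609, 407409], [-1939074, 1127585]]
... * rho(b) = [[1, -3], [-3, 10]]  ->  [[-1922836, 6175917], [-5321829, 17093072]]
... * rho(a) = [[2, 1], [3, 2]]  ->  [[14682079, 10428998], [40635558, 28864315]]
... * rho(b) = [[1, -3], [-3, 10]]  ->  [[-16604915, 60243743], [-45957387, 166736476]]
... * rho(a^-1) = [[2, -1], [-3, 2]]  ->  [[-213941059, 137092401], [-592124202, 379430339]]
... * rho(b) = [[1, -3], [-3, 10]]  ->  [[-625218262, 2012747187], [-1730415219, 5570675996]]
tr = -625218262 + 5570675996 = 4945457734

4945457734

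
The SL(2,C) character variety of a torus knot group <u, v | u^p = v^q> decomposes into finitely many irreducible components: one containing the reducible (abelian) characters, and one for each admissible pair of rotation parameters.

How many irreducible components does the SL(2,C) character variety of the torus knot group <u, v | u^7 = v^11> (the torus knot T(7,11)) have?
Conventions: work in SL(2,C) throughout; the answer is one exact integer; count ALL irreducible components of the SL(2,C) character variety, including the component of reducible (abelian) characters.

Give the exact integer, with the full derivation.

For T(7,11): irreducibility forces the central element u^7 = v^11 to one of +I, -I.
On an irreducible component, tr(u) is locked at 2*cos(pi*alpha/7) for some alpha in 1..6, and tr(v) at 2*cos(pi*beta/11) for some beta in 1..10.
The two central values (-1)^alpha I and (-1)^beta I must be the same matrix, so alpha and beta share a parity.
count pairs: odd alpha (3 choices) x odd beta (5), plus even alpha (3) x even beta (5): 3*5 + 3*5 = 30.
That is 30 components of irreducible characters, and with the reducible (abelian) component the total is 31.

31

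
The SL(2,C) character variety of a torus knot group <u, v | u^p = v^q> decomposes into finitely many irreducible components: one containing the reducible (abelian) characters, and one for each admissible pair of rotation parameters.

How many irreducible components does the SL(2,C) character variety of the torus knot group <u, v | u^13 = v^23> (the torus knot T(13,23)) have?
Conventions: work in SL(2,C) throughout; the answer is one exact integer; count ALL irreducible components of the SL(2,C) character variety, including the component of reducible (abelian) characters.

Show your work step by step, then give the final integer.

Gamma = < u, v | u^13 = v^23 > (torus knot T(13,23)); the central element u^13 = v^23 acts as +I or -I in any irreducible SL(2,C) representation.
So on each irreducible component the traces are pinned: tr(u) = 2*cos(pi*alpha/13) with 1 <= alpha <= 12, tr(v) = 2*cos(pi*beta/23) with 1 <= beta <= 22.
Consistency of u^13 = (-1)^alpha I with v^23 = (-1)^beta I forces alpha = beta (mod 2).
count pairs: odd alpha (6 choices) x odd beta (11), plus even alpha (6) x even beta (11): 6*11 + 6*11 = 132.
That is 132 components of irreducible characters, and with the reducible (abelian) component the total is 133.

133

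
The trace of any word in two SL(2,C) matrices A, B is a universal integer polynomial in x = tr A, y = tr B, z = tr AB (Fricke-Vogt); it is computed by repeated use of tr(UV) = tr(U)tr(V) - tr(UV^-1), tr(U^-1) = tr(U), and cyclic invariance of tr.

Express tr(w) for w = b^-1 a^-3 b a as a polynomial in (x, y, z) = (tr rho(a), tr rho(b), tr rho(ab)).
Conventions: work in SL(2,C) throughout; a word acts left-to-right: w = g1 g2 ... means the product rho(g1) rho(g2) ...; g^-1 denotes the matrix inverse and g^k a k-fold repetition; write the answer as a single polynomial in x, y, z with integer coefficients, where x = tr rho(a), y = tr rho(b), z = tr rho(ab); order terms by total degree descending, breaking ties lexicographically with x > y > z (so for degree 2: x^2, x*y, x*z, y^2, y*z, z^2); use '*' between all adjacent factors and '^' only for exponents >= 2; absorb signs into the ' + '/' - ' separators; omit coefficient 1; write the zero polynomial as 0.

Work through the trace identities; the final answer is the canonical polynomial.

tr(a b a) = tr(a) tr(b a) - tr(b) = x*z - y
next, tr(a b a b) = tr(a b) tr(a b) - tr(1) = z^2 - 2
next, tr(b a b^-1 a) = tr(a b a) tr(b) - tr(a b a b) = x*y*z - y^2 - z^2 + 2
tr(b a b^-1 a^-1) = tr(b a b^-1) tr(a) - tr(b a b^-1 a) = -x*y*z + x^2 + y^2 + z^2 - 2
tr(b a b^-1 a^-2) = tr(b a b^-1 a^-1) tr(a) - tr(b a b^-1) = -x^2*y*z + x^3 + x*y^2 + x*z^2 - 3*x
and tr(b^-1 a^-3 b a) = tr(b a b^-1 a^-2) tr(a) - tr(b a b^-1 a^-1) = -x^3*y*z + x^4 + x^2*y^2 + x^2*z^2 + x*y*z - 4*x^2 - y^2 - z^2 + 2

-x^3*y*z + x^4 + x^2*y^2 + x^2*z^2 + x*y*z - 4*x^2 - y^2 - z^2 + 2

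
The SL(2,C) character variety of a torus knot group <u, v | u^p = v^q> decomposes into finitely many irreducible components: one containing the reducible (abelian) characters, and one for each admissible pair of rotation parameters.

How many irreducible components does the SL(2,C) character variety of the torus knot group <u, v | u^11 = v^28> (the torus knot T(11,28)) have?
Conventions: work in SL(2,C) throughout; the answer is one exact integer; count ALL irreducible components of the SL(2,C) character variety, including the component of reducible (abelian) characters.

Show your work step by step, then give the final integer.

For T(11,28): irreducibility forces the central element u^11 = v^28 to one of +I, -I.
So on each irreducible component the traces are pinned: tr(u) = 2*cos(pi*alpha/11) with 1 <= alpha <= 10, tr(v) = 2*cos(pi*beta/28) with 1 <= beta <= 27.
u^11 = (-1)^alpha I and v^28 = (-1)^beta I must agree, so alpha and beta have equal parity.
Counting: 5 odd alphas x 14 odd betas + 5 even alphas x 13 even betas = 70 + 65 = 135.
Total: 135 irreducible-character components + 1 reducible (abelian) component = 136.

136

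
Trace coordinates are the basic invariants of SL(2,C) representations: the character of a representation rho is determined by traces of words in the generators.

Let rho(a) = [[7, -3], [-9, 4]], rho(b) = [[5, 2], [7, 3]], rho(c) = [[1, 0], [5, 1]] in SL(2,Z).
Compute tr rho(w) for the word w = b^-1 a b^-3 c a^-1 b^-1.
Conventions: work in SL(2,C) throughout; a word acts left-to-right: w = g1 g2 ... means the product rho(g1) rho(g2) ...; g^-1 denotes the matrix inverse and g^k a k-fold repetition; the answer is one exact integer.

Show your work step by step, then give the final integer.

rho(b^-1) = [[3, -2], [-7, 5]]
... * rho(a) = [[7, -3], [-9, 4]]  ->  [[39, -17], [-94, 41]]
... * rho(b^-1) = [[3, -2], [-7, 5]]  ->  [[236, -163], [-569, 393]]
... * rho(b^-1) = [[3, -2], [-7, 5]]  ->  [[1849, -1287], [-4458, 3103]]
... * rho(b^-1) = [[3, -2], [-7, 5]]  ->  [[14556, -10133], [-35095, 24431]]
... * rho(c) = [[1, 0], [5, 1]]  ->  [[-36109, -10133], [87060, 24431]]
... * rho(a^-1) = [[4, 3], [9, 7]]  ->  [[-235633, -179258], [568119, 432197]]
... * rho(b^-1) = [[3, -2], [-7, 5]]  ->  [[547907, -425024], [-1321022, 1024747]]
tr = 547907 + 1024747 = 1572654

1572654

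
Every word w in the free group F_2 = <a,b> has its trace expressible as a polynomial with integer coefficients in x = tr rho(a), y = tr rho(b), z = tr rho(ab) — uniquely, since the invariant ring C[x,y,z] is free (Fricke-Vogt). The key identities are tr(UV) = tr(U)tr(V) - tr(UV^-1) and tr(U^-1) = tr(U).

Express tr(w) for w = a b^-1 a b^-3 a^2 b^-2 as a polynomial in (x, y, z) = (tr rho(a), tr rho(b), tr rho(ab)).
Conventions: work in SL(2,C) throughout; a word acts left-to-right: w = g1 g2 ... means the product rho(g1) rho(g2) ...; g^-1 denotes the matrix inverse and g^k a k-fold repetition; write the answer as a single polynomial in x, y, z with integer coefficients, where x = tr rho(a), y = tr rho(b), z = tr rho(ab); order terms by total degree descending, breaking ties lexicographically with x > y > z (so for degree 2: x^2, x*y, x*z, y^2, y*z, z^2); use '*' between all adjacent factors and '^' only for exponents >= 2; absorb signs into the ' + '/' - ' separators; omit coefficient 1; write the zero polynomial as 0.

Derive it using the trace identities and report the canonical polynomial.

x^4*y^6 - 3*x^3*y^5*z - 3*x^4*y^4 - x^2*y^6 + 3*x^2*y^4*z^2 + 7*x^3*y^3*z + 2*x*y^5*z - x*y^3*z^3 + 2*x^4*y^2 + 3*x^2*y^4 - 5*x^2*y^2*z^2 - y^4*z^2 - 3*x^3*y*z - 6*x*y^3*z + x*y*z^3 - x^2*y^2 + x^2*z^2 + y^4 + 3*y^2*z^2 + 3*x*y*z - x^2 - 4*y^2 - z^2 + 2

trace(a^2) = trace(a) trace(a) - trace(1) = x^2 - 2
trace(a^3) = trace(a) trace(a^2) - trace(a) = x^3 - 3*x
trace(a^4) = trace(a) trace(a^3) - trace(a^2) = x^4 - 4*x^2 + 2
trace(a b a) = trace(a) trace(b a) - trace(b) = x*z - y
trace(b a^3) = trace(a) trace(a b a) - trace(a b) = x^2*z - x*y - z
trace(a^4 b) = trace(a) trace(b a^3) - trace(b a^2) = x^3*z - x^2*y - 2*x*z + y
trace(a b^-1 a^3) = trace(a^4) trace(b) - trace(a^4 b) = x^4*y - x^3*z - 3*x^2*y + 2*x*z + y
trace(b a b a) = trace(b a) trace(b a) - trace(1)   [split at repeated b] = z^2 - 2
trace(b a b) = trace(b) trace(a b) - trace(a) = y*z - x
trace(b a b a^2) = trace(a) trace(b a b a) - trace(b a b) = x*z^2 - y*z - x
trace(a^3 b a b) = trace(a) trace(b a b a^2) - trace(b a b a) = x^2*z^2 - x*y*z - x^2 - z^2 + 2
trace(a b^-1 a^3 b) = trace(a^3 b a) trace(b) - trace(a^3 b a b) = x^3*y*z - x^2*y^2 - x^2*z^2 - x*y*z + x^2 + y^2 + z^2 - 2
trace(b^-1 a b^-1 a^3) = trace(a b^-1 a^3) trace(b) - trace(a b^-1 a^3 b) = x^4*y^2 - 2*x^3*y*z - 2*x^2*y^2 + x^2*z^2 + 3*x*y*z - x^2 - z^2 + 2
trace(a^2 b^-2 a b^-1 a) = trace(b^-1 a b^-1 a^3) trace(b) - trace(b^-1 a b^-1 a^3 b) = x^4*y^3 - 2*x^3*y^2*z - x^4*y - 2*x^2*y^3 + x^2*y*z^2 + x^3*z + 3*x*y^2*z + 2*x^2*y - y*z^2 - 2*x*z + y
trace(b^2) = trace(b) trace(b) - trace(1) = y^2 - 2
trace(b a^2 b) = trace(a) trace(b^2 a) - trace(b^2) = x*y*z - x^2 - y^2 + 2
trace(a^2 b a^2 b) = trace(a) trace(b a^2 b a) - trace(b a^2 b) = x^2*z^2 - 2*x*y*z + y^2 - 2
trace(a^2 b a^2 b^-1) = trace(a^2 b a^2) trace(b) - trace(a^2 b a^2 b) = x^3*y*z - x^2*y^2 - x^2*z^2 + 2
trace(a b a^2 b^-2 a) = trace(a^2 b a^2 b^-1) trace(b) - trace(a^2 b a^2) = x^3*y^2*z - x^2*y^3 - x^2*y*z^2 - x^3*z + x^2*y + 2*x*z + y
trace(b a b a b a) = trace(a b) trace(a b a b) - trace(a^-1 b^-1)   [split at repeated a] = z^3 - 3*z
trace(b a b a b) = trace(b) trace(a b a b) - trace(a b a) = y*z^2 - x*z - y
trace(a b a b a^2 b) = trace(a) trace(b a b a b a) - trace(b a b a b) = x*z^3 - y*z^2 - 2*x*z + y
trace(b^-1 a b a b a^2) = trace(a b a b a^2) trace(b) - trace(a b a b a^2 b) = x^2*y*z^2 - x*y^2*z - x*z^3 - x^2*y + 2*x*z + y
trace(a b a^2 b^-2 a b) = trace(b^-1 a b a b a^2) trace(b) - trace(b^-1 a b a b a^2 b) = x^2*y^2*z^2 - x*y^3*z - x*y*z^3 - x^2*y^2 - x^2*z^2 + 3*x*y*z + x^2 + y^2 + z^2 - 2
trace(a^2 b^-2 a b^-1 a b) = trace(a b a^2 b^-2 a) trace(b) - trace(a b a^2 b^-2 a b) = x^3*y^3*z - x^2*y^4 - 2*x^2*y^2*z^2 - x^3*y*z + x*y^3*z + x*y*z^3 + 2*x^2*y^2 + x^2*z^2 - x*y*z - x^2 - z^2 + 2
trace(b^-1 a^2 b^-2 a b^-1 a) = trace(a^2 b^-2 a b^-1 a) trace(b) - trace(a^2 b^-2 a b^-1 a b) = x^4*y^4 - 3*x^3*y^3*z - x^4*y^2 - x^2*y^4 + 3*x^2*y^2*z^2 + 2*x^3*y*z + 2*x*y^3*z - x*y*z^3 - x^2*z^2 - y^2*z^2 - x*y*z + x^2 + y^2 + z^2 - 2
trace(a^2 b^-2 a b^-1 a b^-2) = trace(b^-1 a^2 b^-2 a b^-1 a) trace(b) - trace(b^-1 a^2 b^-2 a b^-1 a b) = x^4*y^5 - 3*x^3*y^4*z - 2*x^4*y^3 - x^2*y^5 + 3*x^2*y^3*z^2 + 4*x^3*y^2*z + 2*x*y^4*z - x*y^2*z^3 + x^4*y + 2*x^2*y^3 - 2*x^2*y*z^2 - y^3*z^2 - x^3*z - 4*x*y^2*z - x^2*y + y^3 + 2*y*z^2 + 2*x*z - 3*y
trace(a b^-1 a b^-3 a^2 b^-2) = trace(a^2 b^-2 a b^-1 a b^-2) trace(b) - trace(a^2 b^-2 a b^-1 a b^-1) = x^4*y^6 - 3*x^3*y^5*z - 3*x^4*y^4 - x^2*y^6 + 3*x^2*y^4*z^2 + 7*x^3*y^3*z + 2*x*y^5*z - x*y^3*z^3 + 2*x^4*y^2 + 3*x^2*y^4 - 5*x^2*y^2*z^2 - y^4*z^2 - 3*x^3*y*z - 6*x*y^3*z + x*y*z^3 - x^2*y^2 + x^2*z^2 + y^4 + 3*y^2*z^2 + 3*x*y*z - x^2 - 4*y^2 - z^2 + 2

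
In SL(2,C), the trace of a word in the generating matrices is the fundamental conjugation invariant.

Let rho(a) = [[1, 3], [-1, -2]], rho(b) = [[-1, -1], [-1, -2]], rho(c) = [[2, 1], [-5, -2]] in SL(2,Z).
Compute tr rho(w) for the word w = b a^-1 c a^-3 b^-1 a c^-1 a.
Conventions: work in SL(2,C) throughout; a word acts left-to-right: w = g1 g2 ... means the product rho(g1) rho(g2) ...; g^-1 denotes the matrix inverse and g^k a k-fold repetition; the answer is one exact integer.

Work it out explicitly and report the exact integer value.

rho(b) = [[-1, -1], [-1, -2]]
... * rho(a^-1) = [[-2, -3], [1, 1]]  ->  [[1, 2], [0, 1]]
... * rho(c) = [[2, 1], [-5, -2]]  ->  [[-8, -3], [-5, -2]]
... * rho(a^-1) = [[-2, -3], [1, 1]]  ->  [[13, 21], [8, 13]]
... * rho(a^-1) = [[-2, -3], [1, 1]]  ->  [[-5, -18], [-3, -11]]
... * rho(a^-1) = [[-2, -3], [1, 1]]  ->  [[-8, -3], [-5, -2]]
... * rho(b^-1) = [[-2, 1], [1, -1]]  ->  [[13, -5], [8, -3]]
... * rho(a) = [[1, 3], [-1, -2]]  ->  [[18, 49], [11, 30]]
... * rho(c^-1) = [[-2, -1], [5, 2]]  ->  [[209, 80], [128, 49]]
... * rho(a) = [[1, 3], [-1, -2]]  ->  [[129, 467], [79, 286]]
tr = 129 + 286 = 415

415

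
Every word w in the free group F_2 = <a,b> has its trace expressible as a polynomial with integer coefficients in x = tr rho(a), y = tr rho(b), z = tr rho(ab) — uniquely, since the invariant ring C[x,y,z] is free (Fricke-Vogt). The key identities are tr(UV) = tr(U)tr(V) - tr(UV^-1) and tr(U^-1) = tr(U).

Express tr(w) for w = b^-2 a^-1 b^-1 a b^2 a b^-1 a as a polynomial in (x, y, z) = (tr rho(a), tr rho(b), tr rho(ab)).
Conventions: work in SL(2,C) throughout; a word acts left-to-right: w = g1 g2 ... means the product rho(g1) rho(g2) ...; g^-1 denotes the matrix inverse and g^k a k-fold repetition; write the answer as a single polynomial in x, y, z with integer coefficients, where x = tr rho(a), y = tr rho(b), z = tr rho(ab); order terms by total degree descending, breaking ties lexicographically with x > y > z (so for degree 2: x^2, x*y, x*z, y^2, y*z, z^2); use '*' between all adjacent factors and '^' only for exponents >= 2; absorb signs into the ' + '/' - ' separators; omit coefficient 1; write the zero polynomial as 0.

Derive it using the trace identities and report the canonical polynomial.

apply: tr(a^2 b) = tr(a) tr(b a) - tr(b)  (reduce the a square) = x*z - y
use: tr(a^2) = tr(a) tr(a) - tr(1)  (reduce the a square) = x^2 - 2
tr(a b^2 a) = tr(b) tr(a^2 b) - tr(a^2)  (reduce the b square) = x*y*z - x^2 - y^2 + 2
tr(a b^2) = tr(b) tr(a b) - tr(a)  (reduce the b square) = y*z - x
use: tr(a b^2 a^2) = tr(a) tr(a b^2 a) - tr(a b^2)  (reduce the a square) = x^2*y*z - x^3 - x*y^2 - y*z + 3*x
tr(a b a b) = tr(b a) tr(b a) - tr(1)  (split on b) = z^2 - 2
tr(b a b^2 a) = tr(b) tr(a b a b) - tr(a b a)  (reduce the b square) = y*z^2 - x*z - y
tr(b a b^2) = tr(b) tr(b a b) - tr(b a)  (reduce the b square) = y^2*z - x*y - z
tr(a b^2 a^2 b) = tr(a) tr(b a b^2 a) - tr(b a b^2)  (reduce the a square) = x*y*z^2 - x^2*z - y^2*z + z
tr(a b^2 a^2 b^-1) = tr(a b^2 a^2) tr(b) - tr(a b^2 a^2 b)  (eliminate b^-1) = x^2*y^2*z - x^3*y - x*y^3 - x*y*z^2 + x^2*z + 3*x*y - z
tr(b^-1 a b^2 a^2 b^-1) = tr(a b^2 a^2 b^-1) tr(b) - tr(a b^2 a^2)  (eliminate b^-1) = x^2*y^3*z - x^3*y^2 - x*y^4 - x*y^2*z^2 + x^3 + 4*x*y^2 - 3*x
use: tr(a^2 b^2 a^2) = tr(a) tr(a^2 b^2 a) - tr(a^2 b^2)  (reduce the a square) = x^3*y*z - x^4 - x^2*y^2 - 2*x*y*z + 4*x^2 + y^2 - 2
tr(b a^2 b a) = tr(a) tr(b a b a) - tr(b a b)  (reduce the a square) = x*z^2 - y*z - x
tr(a^2 b a^2 b) = tr(a) tr(b a^2 b a) - tr(b a^2 b)  (reduce the a square) = x^2*z^2 - 2*x*y*z + y^2 - 2
tr(a^2 b a) = tr(a) tr(a b a) - tr(a b)  (reduce the a square) = x^2*z - x*y - z
apply: tr(a^2 b a^2) = tr(a) tr(a^2 b a) - tr(a^2 b)  (reduce the a square) = x^3*z - x^2*y - 2*x*z + y
use: tr(a^2 b^2 a^2 b) = tr(b) tr(a^2 b a^2 b) - tr(a^2 b a^2)  (reduce the b square) = x^2*y*z^2 - x^3*z - 2*x*y^2*z + x^2*y + y^3 + 2*x*z - 3*y
apply: tr(a b^2 a^2 b^-1 a) = tr(a^2 b^2 a^2) tr(b) - tr(a^2 b^2 a^2 b)  (eliminate b^-1) = x^3*y^2*z - x^4*y - x^2*y^3 - x^2*y*z^2 + x^3*z + 3*x^2*y - 2*x*z + y
apply: tr(a^3 b a b) = tr(a) tr(a b a b a) - tr(a b a b)  (reduce the a square) = x^2*z^2 - x*y*z - x^2 - z^2 + 2
apply: tr(a b a b^2 a^2) = tr(b) tr(a^3 b a b) - tr(a^3 b a)  (reduce the b square) = x^2*y*z^2 - x^3*z - x*y^2*z - y*z^2 + 2*x*z + y
apply: tr(b a b a b a) = tr(a b) tr(a b a b) - tr(a^-1 b^-1)  (split on a) = z^3 - 3*z
tr(a^2 b a b a b) = tr(a) tr(b a b a b a) - tr(b a b a b)  (reduce the a square) = x*z^3 - y*z^2 - 2*x*z + y
tr(a b a b^2 a^2 b) = tr(b) tr(a^2 b a b a b) - tr(a^2 b a b a)  (reduce the b square) = x*y*z^3 - x^2*z^2 - y^2*z^2 - x*y*z + x^2 + y^2 + z^2 - 2
tr(a b^2 a^2 b^-1 a b) = tr(a b a b^2 a^2) tr(b) - tr(a b a b^2 a^2 b)  (eliminate b^-1) = x^2*y^2*z^2 - x^3*y*z - x*y^3*z - x*y*z^3 + x^2*z^2 + 3*x*y*z - x^2 - z^2 + 2
apply: tr(b^-1 a b^2 a^2 b^-1 a) = tr(a b^2 a^2 b^-1 a) tr(b) - tr(a b^2 a^2 b^-1 a b)  (eliminate b^-1) = x^3*y^3*z - x^4*y^2 - x^2*y^4 - 2*x^2*y^2*z^2 + 2*x^3*y*z + x*y^3*z + x*y*z^3 + 3*x^2*y^2 - x^2*z^2 - 5*x*y*z + x^2 + y^2 + z^2 - 2
tr(a^-1 b^-1 a b^2 a^2 b^-1) = tr(b^-1 a b^2 a^2 b^-1) tr(a) - tr(b^-1 a b^2 a^2 b^-1 a)  (eliminate a^-1) = x^2*y^2*z^2 - 2*x^3*y*z - x*y^3*z - x*y*z^3 + x^4 + x^2*y^2 + x^2*z^2 + 5*x*y*z - 4*x^2 - y^2 - z^2 + 2
apply: tr(b^-1 a b^2 a) = tr(a b^2 a) tr(b) - tr(a b^2 a b)  (eliminate b^-1) = x*y^2*z - x^2*y - y^3 - y*z^2 + x*z + 3*y
tr(a b^-2 a^-1 b^-1 a b^2 a) = tr(a^-1 b^-1 a b^2 a^2 b^-1) tr(b) - tr(a^-1 b^-1 a b^2 a^2)  (eliminate b^-1) = x^2*y^3*z^2 - 2*x^3*y^2*z - x*y^4*z - x*y^2*z^3 + x^4*y + x^2*y^3 + x^2*y*z^2 + 4*x*y^2*z - 3*x^2*y - x*z - y
tr(b a b^2 a b) = tr(b) tr(a b^2 a b) - tr(a b^2 a)  (reduce the b square) = y^2*z^2 - 2*x*y*z + x^2 - 2
apply: tr(a b a b^2 a b) = tr(b) tr(a b a b a b) - tr(a b a b a)  (reduce the b square) = y*z^3 - x*z^2 - 2*y*z + x
tr(b a b^2 a b a b) = tr(b) tr(a b a b^2 a b) - tr(a b a b^2 a)  (reduce the b square) = y^2*z^3 - 2*x*y*z^2 + x^2*z - y^2*z + x*y - z
use: tr(a b a b a b a b) = tr(b a) tr(b a b a b a) - tr(b^-1 a^-1 b^-1 a^-1)  (split on b) = z^4 - 4*z^2 + 2
use: tr(b a b^2 a b a b a) = tr(b) tr(a b a b a b a b) - tr(a b a b a b a)  (reduce the b square) = y*z^4 - x*z^3 - 3*y*z^2 + 2*x*z + y
tr(a^-1 b a b^2 a b a b) = tr(b a b^2 a b a b) tr(a) - tr(b a b^2 a b a b a)  (eliminate a^-1) = x*y^2*z^3 - 2*x^2*y*z^2 - y*z^4 + x^3*z - x*y^2*z + x*z^3 + x^2*y + 3*y*z^2 - 3*x*z - y
tr(a^-1 b a b^2 a b a b^-1) = tr(a^-1 b a b^2 a b a) tr(b) - tr(a^-1 b a b^2 a b a b)  (eliminate b^-1) = -x*y^2*z^3 + 2*x^2*y*z^2 + y^3*z^2 + y*z^4 - x^3*z - x*y^2*z - x*z^3 - 3*y*z^2 + 3*x*z - y
apply: tr(a b^2 a b a b^-2 a^-1 b) = tr(a^-1 b a b^2 a b a b^-1) tr(b) - tr(a^-1 b a b^2 a b a)  (eliminate b^-1) = -x*y^3*z^3 + 2*x^2*y^2*z^2 + y^4*z^2 + y^2*z^4 - x^3*y*z - x*y^3*z - x*y*z^3 - 4*y^2*z^2 + 5*x*y*z - x^2 - y^2 + 2
apply: tr(a b^-2 a^-1 b^-1 a b^2 a b) = tr(a b^2 a b a b^-2 a^-1) tr(b) - tr(a b^2 a b a b^-2 a^-1 b)  (eliminate b^-1) = x*y^3*z^3 - 2*x^2*y^2*z^2 - y^4*z^2 - y^2*z^4 + x^3*y*z + x*y^3*z + x*y*z^3 + 4*y^2*z^2 - 4*x*y*z + x^2 - 2
apply: tr(b^-2 a^-1 b^-1 a b^2 a b^-1 a) = tr(a b^-2 a^-1 b^-1 a b^2 a) tr(b) - tr(a b^-2 a^-1 b^-1 a b^2 a b)  (eliminate b^-1) = x^2*y^4*z^2 - 2*x^3*y^3*z - x*y^5*z - 2*x*y^3*z^3 + x^4*y^2 + x^2*y^4 + 3*x^2*y^2*z^2 + y^4*z^2 + y^2*z^4 - x^3*y*z + 3*x*y^3*z - x*y*z^3 - 3*x^2*y^2 - 4*y^2*z^2 + 3*x*y*z - x^2 - y^2 + 2

x^2*y^4*z^2 - 2*x^3*y^3*z - x*y^5*z - 2*x*y^3*z^3 + x^4*y^2 + x^2*y^4 + 3*x^2*y^2*z^2 + y^4*z^2 + y^2*z^4 - x^3*y*z + 3*x*y^3*z - x*y*z^3 - 3*x^2*y^2 - 4*y^2*z^2 + 3*x*y*z - x^2 - y^2 + 2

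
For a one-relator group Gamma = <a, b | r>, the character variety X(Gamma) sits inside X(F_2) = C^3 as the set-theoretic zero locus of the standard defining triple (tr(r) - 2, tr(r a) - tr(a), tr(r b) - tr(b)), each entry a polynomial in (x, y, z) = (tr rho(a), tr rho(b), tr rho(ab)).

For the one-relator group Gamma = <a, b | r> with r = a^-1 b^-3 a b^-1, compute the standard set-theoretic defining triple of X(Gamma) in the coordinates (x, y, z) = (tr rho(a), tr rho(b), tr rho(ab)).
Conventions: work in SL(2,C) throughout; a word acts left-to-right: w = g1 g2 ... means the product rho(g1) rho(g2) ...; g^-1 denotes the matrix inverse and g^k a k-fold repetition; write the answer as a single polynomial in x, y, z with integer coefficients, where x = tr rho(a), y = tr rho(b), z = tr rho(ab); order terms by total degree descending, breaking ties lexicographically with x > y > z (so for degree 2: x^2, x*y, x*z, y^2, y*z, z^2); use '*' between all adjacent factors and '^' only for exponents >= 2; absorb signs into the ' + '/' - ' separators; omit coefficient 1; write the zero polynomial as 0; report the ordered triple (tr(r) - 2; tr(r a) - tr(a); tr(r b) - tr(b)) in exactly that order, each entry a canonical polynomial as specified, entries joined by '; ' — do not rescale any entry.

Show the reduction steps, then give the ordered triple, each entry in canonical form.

x*y^3*z - x^2*y^2 - y^2*z^2 - x*y*z + x^2 + y^2 + z^2 - 4; x*y^4 - y^3*z - 3*x*y^2 + 2*y*z; y^3 - 4*y

trace(b^-1 a) = trace(a) * trace(b) - trace(a b) = x*y - z
so trace(b^-1 a b^-1) = trace(b^-1 a) * trace(b) - trace(b^-1 a b) = x*y^2 - y*z - x
trace(b^-2 a b^-1) = trace(b^-1 a b^-1) * trace(b) - trace(b^-1 a) = x*y^3 - y^2*z - 2*x*y + z
so trace(b^-3 a b^-1) = trace(b^-2 a b^-1) * trace(b) - trace(b^-2 a) = x*y^4 - y^3*z - 3*x*y^2 + 2*y*z + x
trace(a^2) = trace(a) * trace(a) - trace(1) = x^2 - 2
trace(a^2 b) = trace(a) * trace(b a) - trace(b) = x*z - y
trace(a b^-1 a) = trace(a^2) * trace(b) - trace(a^2 b) = x^2*y - x*z - y
trace(a b a b) = trace(a b) * trace(a b) - trace(1) = z^2 - 2
trace(a b^-1 a b) = trace(a b a) * trace(b) - trace(a b a b) = x*y*z - y^2 - z^2 + 2
so trace(b^-1 a b^-1 a) = trace(a b^-1 a) * trace(b) - trace(a b^-1 a b) = x^2*y^2 - 2*x*y*z + z^2 - 2
trace(a b^-1 a b^-2) = trace(b^-1 a b^-1 a) * trace(b) - trace(b^-1 a b^-1 a b) = x^2*y^3 - 2*x*y^2*z - x^2*y + y*z^2 + x*z - y
so trace(b^-3 a b^-1 a) = trace(a b^-1 a b^-2) * trace(b) - trace(a b^-1 a b^-1) = x^2*y^4 - 2*x*y^3*z - 2*x^2*y^2 + y^2*z^2 + 3*x*y*z - y^2 - z^2 + 2
reduce: trace(a^-1 b^-3 a b^-1) = trace(b^-3 a b^-1) * trace(a) - trace(b^-3 a b^-1 a) = x*y^3*z - x^2*y^2 - y^2*z^2 - x*y*z + x^2 + y^2 + z^2 - 2
trace(b^-2) = trace(b^-1) * trace(b) - trace(1)   [inverse elimination on b] = y^2 - 2
trace(b^-3) = trace(b^-2) * trace(b) - trace(b^-1)   [inverse elimination on b] = y^3 - 3*y
assemble the triple (trace(r) - 2; trace(r a) - x; trace(r b) - y)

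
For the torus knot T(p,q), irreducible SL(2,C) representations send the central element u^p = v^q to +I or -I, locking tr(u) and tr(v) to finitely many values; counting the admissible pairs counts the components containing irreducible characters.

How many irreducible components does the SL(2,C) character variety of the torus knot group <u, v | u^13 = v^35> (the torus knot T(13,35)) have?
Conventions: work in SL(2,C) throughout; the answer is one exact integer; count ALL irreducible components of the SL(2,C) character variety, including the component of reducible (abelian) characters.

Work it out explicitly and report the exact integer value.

205

In the torus knot group T(13,35), u^13 = v^35 is central, so an irreducible representation sends it to +I or -I (Schur).
On an irreducible component, tr(u) is locked at 2*cos(pi*alpha/13) for some alpha in 1..12, and tr(v) at 2*cos(pi*beta/35) for some beta in 1..34.
Consistency of u^13 = (-1)^alpha I with v^35 = (-1)^beta I forces alpha = beta (mod 2).
count pairs: odd alpha (6 choices) x odd beta (17), plus even alpha (6) x even beta (17): 6*17 + 6*17 = 204.
That is 204 components of irreducible characters, and with the reducible (abelian) component the total is 205.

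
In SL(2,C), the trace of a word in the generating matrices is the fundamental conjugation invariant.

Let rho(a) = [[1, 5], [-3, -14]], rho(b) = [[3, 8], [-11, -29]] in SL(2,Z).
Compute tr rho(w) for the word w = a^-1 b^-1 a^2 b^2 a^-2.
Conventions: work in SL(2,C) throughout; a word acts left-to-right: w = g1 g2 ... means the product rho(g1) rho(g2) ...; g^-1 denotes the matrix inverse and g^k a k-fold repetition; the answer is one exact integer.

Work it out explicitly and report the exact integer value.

-102154408

rho(a^-1) = [[-14, -5], [3, 1]]
... * rho(b^-1) = [[-29, -8], [11, 3]]  ->  [[351, 97], [-76, -21]]
... * rho(a) = [[1, 5], [-3, -14]]  ->  [[60, 397], [-13, -86]]
... * rho(a) = [[1, 5], [-3, -14]]  ->  [[-1131, -5258], [245, 1139]]
... * rho(b) = [[3, 8], [-11, -29]]  ->  [[54445, 143434], [-11794, -31071]]
... * rho(b) = [[3, 8], [-11, -29]]  ->  [[-1414439, -3724026], [306399, 806707]]
... * rho(a^-1) = [[-14, -5], [3, 1]]  ->  [[8630068, 3348169], [-1869465, -725288]]
... * rho(a^-1) = [[-14, -5], [3, 1]]  ->  [[-110776445, -39802171], [23996646, 8622037]]
tr = -110776445 + 8622037 = -102154408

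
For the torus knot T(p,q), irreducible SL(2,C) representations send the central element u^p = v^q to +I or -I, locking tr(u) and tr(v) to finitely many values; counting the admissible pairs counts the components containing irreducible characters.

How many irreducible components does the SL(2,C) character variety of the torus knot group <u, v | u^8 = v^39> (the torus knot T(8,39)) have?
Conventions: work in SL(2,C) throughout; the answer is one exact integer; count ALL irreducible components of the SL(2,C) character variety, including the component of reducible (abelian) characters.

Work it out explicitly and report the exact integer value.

In the torus knot group T(8,39), u^8 = v^39 is central, so an irreducible representation sends it to +I or -I (Schur).
This locks tr(u) to 2*cos(pi*alpha/8), alpha in 1..7, and tr(v) to 2*cos(pi*beta/39), beta in 1..38, on each component of irreducible characters.
Consistency of u^8 = (-1)^alpha I with v^39 = (-1)^beta I forces alpha = beta (mod 2).
Enumerate parity-matched pairs: 4*19 odd-odd plus 3*19 even-even gives 133.
That is 133 components of irreducible characters, and with the reducible (abelian) component the total is 134.

134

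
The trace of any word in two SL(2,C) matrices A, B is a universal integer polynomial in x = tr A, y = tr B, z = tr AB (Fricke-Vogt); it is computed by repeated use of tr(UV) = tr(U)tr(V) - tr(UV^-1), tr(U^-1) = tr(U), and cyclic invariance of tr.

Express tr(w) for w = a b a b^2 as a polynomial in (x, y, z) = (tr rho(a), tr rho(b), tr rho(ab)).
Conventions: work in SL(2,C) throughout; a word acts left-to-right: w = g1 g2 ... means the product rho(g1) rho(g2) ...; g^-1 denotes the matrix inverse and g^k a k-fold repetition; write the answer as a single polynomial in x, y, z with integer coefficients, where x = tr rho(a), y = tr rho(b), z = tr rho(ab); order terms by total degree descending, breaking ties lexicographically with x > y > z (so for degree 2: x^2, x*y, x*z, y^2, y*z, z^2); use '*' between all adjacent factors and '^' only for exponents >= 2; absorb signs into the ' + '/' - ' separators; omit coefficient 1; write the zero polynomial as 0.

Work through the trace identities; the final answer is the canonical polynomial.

y*z^2 - x*z - y

tr(a b a b) = tr(a b) * tr(a b) - tr(1)  (split on a) = z^2 - 2
tr(a b a) = tr(a) * tr(b a) - tr(b)  (reduce the a square) = x*z - y
tr(a b a b^2) = tr(b) * tr(a b a b) - tr(a b a)  (reduce the b square) = y*z^2 - x*z - y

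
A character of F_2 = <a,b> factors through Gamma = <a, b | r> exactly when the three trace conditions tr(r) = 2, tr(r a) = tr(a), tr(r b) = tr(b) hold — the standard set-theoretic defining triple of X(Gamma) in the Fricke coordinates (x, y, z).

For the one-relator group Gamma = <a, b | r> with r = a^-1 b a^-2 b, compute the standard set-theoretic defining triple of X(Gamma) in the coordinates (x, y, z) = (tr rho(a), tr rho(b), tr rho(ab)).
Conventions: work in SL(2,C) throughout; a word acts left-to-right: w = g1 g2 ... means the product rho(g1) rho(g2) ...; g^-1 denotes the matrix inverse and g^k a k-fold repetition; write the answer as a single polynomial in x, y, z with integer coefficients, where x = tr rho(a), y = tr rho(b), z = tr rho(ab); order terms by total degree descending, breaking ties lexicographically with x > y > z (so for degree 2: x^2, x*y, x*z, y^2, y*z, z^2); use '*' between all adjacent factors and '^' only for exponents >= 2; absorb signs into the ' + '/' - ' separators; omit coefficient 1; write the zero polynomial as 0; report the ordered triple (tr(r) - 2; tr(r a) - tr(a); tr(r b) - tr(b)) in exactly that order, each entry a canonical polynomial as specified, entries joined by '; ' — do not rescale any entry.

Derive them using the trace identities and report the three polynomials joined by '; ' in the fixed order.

and tr(b^2) = tr(b) * tr(b) - tr(1)  (reduce the b square) = y^2 - 2
tr(b^2 a) = tr(b) * tr(a b) - tr(a)  (reduce the b square) = y*z - x
tr(b^2 a^-1) = tr(b^2) * tr(a) - tr(b^2 a)  (eliminate a^-1) = x*y^2 - y*z - x
next, tr(b a^-2 b) = tr(b^2 a^-1) * tr(a) - tr(b^2)  (eliminate a^-1) = x^2*y^2 - x*y*z - x^2 - y^2 + 2
next, tr(b a b a) = tr(b a) * tr(b a) - tr(1)  (split on b) = z^2 - 2
tr(b a b a^-1) = tr(b a b) * tr(a) - tr(b a b a)  (eliminate a^-1) = x*y*z - x^2 - z^2 + 2
tr(b a^-2 b a) = tr(b a b a^-1) * tr(a) - tr(b a b)  (eliminate a^-1) = x^2*y*z - x^3 - x*z^2 - y*z + 3*x
tr(a^-1 b a^-2 b) = tr(b a^-2 b) * tr(a) - tr(b a^-2 b a)  (eliminate a^-1) = x^3*y^2 - 2*x^2*y*z - x*y^2 + x*z^2 + y*z - x
next, tr(b^3) = tr(b) * tr(b^2) - tr(b)  (reduce the b square) = y^3 - 3*y
tr(b^3 a) = tr(b) * tr(b a b) - tr(b a)  (reduce the b square) = y^2*z - x*y - z
tr(b^2 a^-1 b) = tr(b^3) * tr(a) - tr(b^3 a)  (eliminate a^-1) = x*y^3 - y^2*z - 2*x*y + z
and tr(a b a) = tr(a) * tr(b a) - tr(b)  (reduce the a square) = x*z - y
and tr(b a b^2 a) = tr(b) * tr(a b a b) - tr(a b a)  (reduce the b square) = y*z^2 - x*z - y
tr(b^2 a^-1 b a) = tr(b a b^2) * tr(a) - tr(b a b^2 a)  (eliminate a^-1) = x*y^2*z - x^2*y - y*z^2 + y
and tr(b^2 a^-1 b a^-1) = tr(b^2 a^-1 b) * tr(a) - tr(b^2 a^-1 b a)  (eliminate a^-1) = x^2*y^3 - 2*x*y^2*z - x^2*y + y*z^2 + x*z - y
next, tr(a^-1 b a^-2 b^2) = tr(b^2 a^-1 b a^-1) * tr(a) - tr(b^2 a^-1 b)  (eliminate a^-1) = x^3*y^3 - 2*x^2*y^2*z - x^3*y - x*y^3 + x*y*z^2 + x^2*z + y^2*z + x*y - z
assemble the triple (tr(r) - 2; tr(r a) - x; tr(r b) - y)

x^3*y^2 - 2*x^2*y*z - x*y^2 + x*z^2 + y*z - x - 2; x^2*y^2 - x*y*z - x^2 - y^2 - x + 2; x^3*y^3 - 2*x^2*y^2*z - x^3*y - x*y^3 + x*y*z^2 + x^2*z + y^2*z + x*y - y - z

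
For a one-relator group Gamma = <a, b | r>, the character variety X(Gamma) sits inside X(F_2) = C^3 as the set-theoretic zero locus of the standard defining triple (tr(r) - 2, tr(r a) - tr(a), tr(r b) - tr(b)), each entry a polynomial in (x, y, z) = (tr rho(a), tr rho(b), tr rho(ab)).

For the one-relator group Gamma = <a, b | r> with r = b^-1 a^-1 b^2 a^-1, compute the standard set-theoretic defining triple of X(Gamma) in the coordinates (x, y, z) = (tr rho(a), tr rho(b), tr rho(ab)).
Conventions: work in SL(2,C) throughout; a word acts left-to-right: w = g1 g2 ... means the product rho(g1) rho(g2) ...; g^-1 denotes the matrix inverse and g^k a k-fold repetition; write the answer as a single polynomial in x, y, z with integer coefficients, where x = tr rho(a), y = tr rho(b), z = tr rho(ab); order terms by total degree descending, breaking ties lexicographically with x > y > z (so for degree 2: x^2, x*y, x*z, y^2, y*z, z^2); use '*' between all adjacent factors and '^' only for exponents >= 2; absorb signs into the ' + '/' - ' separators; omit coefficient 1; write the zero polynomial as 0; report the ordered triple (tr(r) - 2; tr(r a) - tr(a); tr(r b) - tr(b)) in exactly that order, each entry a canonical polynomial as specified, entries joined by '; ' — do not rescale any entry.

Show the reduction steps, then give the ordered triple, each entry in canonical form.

x*y^2*z - y^3 - y*z^2 - x*z + 3*y - 2; x*y - x - z; x^2*y^2 - x*y*z - x^2 - y^2 - y + 2

next, tr(a^-1 b) = tr(b)*tr(a) - tr(b a)   [inverse elimination on a] = x*y - z
tr(b^2) = tr(b)*tr(b) - tr(1)   [square of b] = y^2 - 2
tr(a b^2) = tr(b)*tr(a b) - tr(a)   [square of b] = y*z - x
tr(b^2 a b) = tr(b)*tr(a b^2) - tr(a b)   [square of b] = y^2*z - x*y - z
tr(a b a b) = tr(b a)*tr(b a) - tr(1)   [split at a repeated b] = z^2 - 2
and tr(a b a) = tr(a)*tr(b a) - tr(b)   [square of a] = x*z - y
tr(b^2 a b a) = tr(b)*tr(a b a b) - tr(a b a)   [square of b] = y*z^2 - x*z - y
next, tr(a^-1 b^2 a b) = tr(b^2 a b)*tr(a) - tr(b^2 a b a)   [inverse elimination on a] = x*y^2*z - x^2*y - y*z^2 + y
tr(b^-1 a^-1 b^2 a) = tr(a^-1 b^2 a)*tr(b) - tr(a^-1 b^2 a b)   [inverse elimination on b] = -x*y^2*z + x^2*y + y^3 + y*z^2 - 3*y
tr(b^-1 a^-1 b^2 a^-1) = tr(b^-1 a^-1 b^2)*tr(a) - tr(b^-1 a^-1 b^2 a)   [inverse elimination on a] = x*y^2*z - y^3 - y*z^2 - x*z + 3*y
tr(a^-1 b^2) = tr(b^2)*tr(a) - tr(b^2 a)   [inverse elimination on a] = x*y^2 - y*z - x
and tr(a^-1 b^2 a^-1) = tr(a^-1 b^2)*tr(a) - tr(a^-1 b^2 a)   [inverse elimination on a] = x^2*y^2 - x*y*z - x^2 - y^2 + 2
assemble the triple (tr(r) - 2; tr(r a) - x; tr(r b) - y)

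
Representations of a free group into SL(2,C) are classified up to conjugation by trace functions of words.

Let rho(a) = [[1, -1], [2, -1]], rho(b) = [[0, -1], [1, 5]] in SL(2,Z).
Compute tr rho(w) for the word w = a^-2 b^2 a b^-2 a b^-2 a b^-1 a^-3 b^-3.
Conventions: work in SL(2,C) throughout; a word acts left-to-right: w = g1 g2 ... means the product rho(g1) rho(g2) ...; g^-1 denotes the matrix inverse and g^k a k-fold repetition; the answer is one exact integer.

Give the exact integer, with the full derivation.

rho(a^-1) = [[-1, 1], [-2, 1]]
... * rho(a^-1) = [[-1, 1], [-2, 1]]  ->  [[-1, 0], [0, -1]]
... * rho(b) = [[0, -1], [1, 5]]  ->  [[0, 1], [-1, -5]]
... * rho(b) = [[0, -1], [1, 5]]  ->  [[1, 5], [-5, -24]]
... * rho(a) = [[1, -1], [2, -1]]  ->  [[11, -6], [-53, 29]]
... * rho(b^-1) = [[5, 1], [-1, 0]]  ->  [[61, 11], [-294, -53]]
... * rho(b^-1) = [[5, 1], [-1, 0]]  ->  [[294, 61], [-1417, -294]]
... * rho(a) = [[1, -1], [2, -1]]  ->  [[416, -355], [-2005, 1711]]
... * rho(b^-1) = [[5, 1], [-1, 0]]  ->  [[2435, 416], [-11736, -2005]]
... * rho(b^-1) = [[5, 1], [-1, 0]]  ->  [[11759, 2435], [-56675, -11736]]
... * rho(a) = [[1, -1], [2, -1]]  ->  [[16629, -14194], [-80147, 68411]]
... * rho(b^-1) = [[5, 1], [-1, 0]]  ->  [[97339, 16629], [-469146, -80147]]
... * rho(a^-1) = [[-1, 1], [-2, 1]]  ->  [[-130597, 113968], [629440, -549293]]
... * rho(a^-1) = [[-1, 1], [-2, 1]]  ->  [[-97339, -16629], [469146, 80147]]
... * rho(a^-1) = [[-1, 1], [-2, 1]]  ->  [[130597, -113968], [-629440, 549293]]
... * rho(b^-1) = [[5, 1], [-1, 0]]  ->  [[766953, 130597], [-3696493, -629440]]
... * rho(b^-1) = [[5, 1], [-1, 0]]  ->  [[3704168, 766953], [-17853025, -3696493]]
... * rho(b^-1) = [[5, 1], [-1, 0]]  ->  [[17753887, 3704168], [-85568632, -17853025]]
tr = 17753887 + -17853025 = -99138

-99138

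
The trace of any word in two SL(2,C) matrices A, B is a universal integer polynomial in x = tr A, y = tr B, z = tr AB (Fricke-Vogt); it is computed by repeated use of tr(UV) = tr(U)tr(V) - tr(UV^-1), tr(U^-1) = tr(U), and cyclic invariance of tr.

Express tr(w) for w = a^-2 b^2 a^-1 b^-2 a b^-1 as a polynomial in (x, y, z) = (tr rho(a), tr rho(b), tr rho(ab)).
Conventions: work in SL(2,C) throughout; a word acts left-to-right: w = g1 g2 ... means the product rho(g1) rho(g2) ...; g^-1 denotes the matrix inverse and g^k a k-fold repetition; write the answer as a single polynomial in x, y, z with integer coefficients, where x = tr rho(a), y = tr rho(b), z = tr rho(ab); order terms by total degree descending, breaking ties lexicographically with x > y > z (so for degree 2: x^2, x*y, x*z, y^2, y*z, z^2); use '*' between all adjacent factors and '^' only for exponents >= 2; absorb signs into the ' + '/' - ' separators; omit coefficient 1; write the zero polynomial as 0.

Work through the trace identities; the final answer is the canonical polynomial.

x^3*y^4*z - x^4*y^3 - x^2*y^5 - 2*x^2*y^3*z^2 + x*y^4*z + x*y^2*z^3 + x^4*y + 5*x^2*y^3 + x^2*y*z^2 - 3*x*y^2*z - 5*x^2*y - y^3 - y*z^2 + x*z + 3*y

trace(b^2) = trace(b)*trace(b) - trace(1) = y^2 - 2
trace(b^2 a) = trace(b)*trace(a b) - trace(a) = y*z - x
trace(a^-1 b^2) = trace(b^2)*trace(a) - trace(b^2 a) = x*y^2 - y*z - x
trace(a^-1 b^2 a^-1) = trace(a^-1 b^2)*trace(a) - trace(a^-1 b^2 a) = x^2*y^2 - x*y*z - x^2 - y^2 + 2
trace(b^3) = trace(b)*trace(b^2) - trace(b) = y^3 - 3*y
trace(b^3 a) = trace(b)*trace(b a b) - trace(b a) = y^2*z - x*y - z
trace(b^2 a^-1 b) = trace(b^3)*trace(a) - trace(b^3 a) = x*y^3 - y^2*z - 2*x*y + z
trace(a b a b) = trace(a b)*trace(a b) - trace(1) = z^2 - 2
trace(a b a) = trace(a)*trace(b a) - trace(b) = x*z - y
trace(b a b^2 a) = trace(b)*trace(a b a b) - trace(a b a) = y*z^2 - x*z - y
trace(b^2 a^-1 b a) = trace(b a b^2)*trace(a) - trace(b a b^2 a) = x*y^2*z - x^2*y - y*z^2 + y
trace(a^-1 b^2 a^-1 b) = trace(b^2 a^-1 b)*trace(a) - trace(b^2 a^-1 b a) = x^2*y^3 - 2*x*y^2*z - x^2*y + y*z^2 + x*z - y
trace(a^-1 b^2 a^-1 b^-1) = trace(a^-1 b^2 a^-1)*trace(b) - trace(a^-1 b^2 a^-1 b) = x*y^2*z - y^3 - y*z^2 - x*z + 3*y
trace(a^-1 b^2 a^-1 b^-2) = trace(a^-1 b^2 a^-1 b^-1)*trace(b) - trace(a^-1 b^2 a^-1) = x*y^3*z - x^2*y^2 - y^4 - y^2*z^2 + x^2 + 4*y^2 - 2
trace(b a^2 b) = trace(a)*trace(b^2 a) - trace(b^2) = x*y*z - x^2 - y^2 + 2
trace(a b^3 a) = trace(b)*trace(b a^2 b) - trace(b a^2) = x*y^2*z - x^2*y - y^3 - x*z + 3*y
trace(a b^3 a b) = trace(b)*trace(a b a b^2) - trace(a b a b) = y^2*z^2 - x*y*z - y^2 - z^2 + 2
trace(b^-1 a b^3 a) = trace(a b^3 a)*trace(b) - trace(a b^3 a b) = x*y^3*z - x^2*y^2 - y^4 - y^2*z^2 + 4*y^2 + z^2 - 2
trace(b^2 a b^-2 a b) = trace(b^-1 a b^3 a)*trace(b) - trace(b^-1 a b^3 a b) = x*y^4*z - x^2*y^3 - y^5 - y^3*z^2 - x*y^2*z + x^2*y + 5*y^3 + y*z^2 + x*z - 5*y
trace(a^2 b a b) = trace(a)*trace(b a b a) - trace(b a b) = x*z^2 - y*z - x
trace(a^2 b a) = trace(a)*trace(a b a) - trace(a b) = x^2*z - x*y - z
trace(a b a b^2 a) = trace(b)*trace(a^2 b a b) - trace(a^2 b a) = x*y*z^2 - x^2*z - y^2*z + z
trace(a b a b a b) = trace(a b)*trace(a b a b) - trace(a^-1 b^-1) = z^3 - 3*z
trace(a b a b^2 a b) = trace(b)*trace(a b a b a b) - trace(a b a b a) = y*z^3 - x*z^2 - 2*y*z + x
trace(a b a b^2 a b^-1) = trace(a b a b^2 a)*trace(b) - trace(a b a b^2 a b) = x*y^2*z^2 - x^2*y*z - y^3*z - y*z^3 + x*z^2 + 3*y*z - x
trace(b^2 a b^-2 a b a) = trace(a b a b^2 a b^-1)*trace(b) - trace(a b a b^2 a) = x*y^3*z^2 - x^2*y^2*z - y^4*z - y^2*z^3 + x^2*z + 4*y^2*z - x*y - z
trace(b^-2 a b a^-1 b^2 a) = trace(b^2 a b^-2 a b)*trace(a) - trace(b^2 a b^-2 a b a) = x^2*y^4*z - x^3*y^3 - x*y^5 - 2*x*y^3*z^2 + y^4*z + y^2*z^3 + x^3*y + 5*x*y^3 + x*y*z^2 - 4*y^2*z - 4*x*y + z
trace(a^-1 b^2 a^-1 b^-2 a b) = trace(b^-2 a b a^-1 b^2)*trace(a) - trace(b^-2 a b a^-1 b^2 a) = -x^2*y^4*z + x^3*y^3 + x*y^5 + 2*x*y^3*z^2 - y^4*z - y^2*z^3 - x^3*y - 5*x*y^3 - x*y*z^2 + 4*y^2*z + 5*x*y - z
trace(b a b^3) = trace(b)*trace(b^2 a b) - trace(b^2 a) = y^3*z - x*y^2 - 2*y*z + x
trace(a b^3 a^-1 b) = trace(b a b^3)*trace(a) - trace(b a b^3 a) = x*y^3*z - x^2*y^2 - y^2*z^2 - x*y*z + x^2 + y^2 + z^2 - 2
trace(a b^3 a^-1 b^-1) = trace(a b^3 a^-1)*trace(b) - trace(a b^3 a^-1 b) = -x*y^3*z + x^2*y^2 + y^4 + y^2*z^2 + x*y*z - x^2 - 4*y^2 - z^2 + 2
trace(b^2 a^-1 b^-2 a b) = trace(a b^3 a^-1 b^-1)*trace(b) - trace(a b^3 a^-1) = -x*y^4*z + x^2*y^3 + y^5 + y^3*z^2 + x*y^2*z - x^2*y - 5*y^3 - y*z^2 + 5*y
trace(a^-2 b^2 a^-1 b^-2 a b) = trace(a^-1 b^2 a^-1 b^-2 a b)*trace(a) - trace(a^-1 b^2 a^-1 b^-2 a b a) = -x^3*y^4*z + x^4*y^3 + x^2*y^5 + 2*x^2*y^3*z^2 - x*y^2*z^3 - x^4*y - 6*x^2*y^3 - x^2*y*z^2 - y^5 - y^3*z^2 + 3*x*y^2*z + 6*x^2*y + 5*y^3 + y*z^2 - x*z - 5*y
trace(a^-2 b^2 a^-1 b^-2 a b^-1) = trace(a^-2 b^2 a^-1 b^-2 a)*trace(b) - trace(a^-2 b^2 a^-1 b^-2 a b) = x^3*y^4*z - x^4*y^3 - x^2*y^5 - 2*x^2*y^3*z^2 + x*y^4*z + x*y^2*z^3 + x^4*y + 5*x^2*y^3 + x^2*y*z^2 - 3*x*y^2*z - 5*x^2*y - y^3 - y*z^2 + x*z + 3*y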